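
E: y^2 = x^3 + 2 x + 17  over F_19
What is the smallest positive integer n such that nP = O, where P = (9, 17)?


Compute successive multiples of P until we hit O:
  1P = (9, 17)
  2P = (6, 13)
  3P = (10, 7)
  4P = (5, 0)
  5P = (10, 12)
  6P = (6, 6)
  7P = (9, 2)
  8P = O

ord(P) = 8


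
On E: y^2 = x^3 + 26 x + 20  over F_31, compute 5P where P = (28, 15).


k = 5 = 101_2 (binary, LSB first: 101)
Double-and-add from P = (28, 15):
  bit 0 = 1: acc = O + (28, 15) = (28, 15)
  bit 1 = 0: acc unchanged = (28, 15)
  bit 2 = 1: acc = (28, 15) + (21, 0) = (10, 28)

5P = (10, 28)


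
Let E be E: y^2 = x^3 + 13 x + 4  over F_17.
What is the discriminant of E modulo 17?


4 a^3 + 27 b^2 = 4*13^3 + 27*4^2 = 8788 + 432 = 9220
Delta = -16 * (9220) = -147520
Delta mod 17 = 6

Delta = 6 (mod 17)


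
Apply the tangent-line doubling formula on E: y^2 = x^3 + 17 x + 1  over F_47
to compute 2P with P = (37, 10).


Doubling: s = (3 x1^2 + a) / (2 y1)
s = (3*37^2 + 17) / (2*10) mod 47 = 37
x3 = s^2 - 2 x1 mod 47 = 37^2 - 2*37 = 26
y3 = s (x1 - x3) - y1 mod 47 = 37 * (37 - 26) - 10 = 21

2P = (26, 21)


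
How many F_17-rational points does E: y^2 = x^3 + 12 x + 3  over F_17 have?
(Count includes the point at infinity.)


For each x in F_17, count y with y^2 = x^3 + 12 x + 3 mod 17:
  x = 1: RHS = 16, y in [4, 13]  -> 2 point(s)
  x = 2: RHS = 1, y in [1, 16]  -> 2 point(s)
  x = 3: RHS = 15, y in [7, 10]  -> 2 point(s)
  x = 4: RHS = 13, y in [8, 9]  -> 2 point(s)
  x = 5: RHS = 1, y in [1, 16]  -> 2 point(s)
  x = 6: RHS = 2, y in [6, 11]  -> 2 point(s)
  x = 8: RHS = 16, y in [4, 13]  -> 2 point(s)
  x = 10: RHS = 1, y in [1, 16]  -> 2 point(s)
  x = 11: RHS = 4, y in [2, 15]  -> 2 point(s)
  x = 14: RHS = 8, y in [5, 12]  -> 2 point(s)
Affine points: 20. Add the point at infinity: total = 21.

#E(F_17) = 21


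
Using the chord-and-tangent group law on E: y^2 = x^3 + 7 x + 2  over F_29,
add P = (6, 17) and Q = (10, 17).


P != Q, so use the chord formula.
s = (y2 - y1) / (x2 - x1) = (0) / (4) mod 29 = 0
x3 = s^2 - x1 - x2 mod 29 = 0^2 - 6 - 10 = 13
y3 = s (x1 - x3) - y1 mod 29 = 0 * (6 - 13) - 17 = 12

P + Q = (13, 12)


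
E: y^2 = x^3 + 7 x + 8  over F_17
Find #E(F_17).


For each x in F_17, count y with y^2 = x^3 + 7 x + 8 mod 17:
  x = 0: RHS = 8, y in [5, 12]  -> 2 point(s)
  x = 1: RHS = 16, y in [4, 13]  -> 2 point(s)
  x = 2: RHS = 13, y in [8, 9]  -> 2 point(s)
  x = 4: RHS = 15, y in [7, 10]  -> 2 point(s)
  x = 5: RHS = 15, y in [7, 10]  -> 2 point(s)
  x = 7: RHS = 9, y in [3, 14]  -> 2 point(s)
  x = 8: RHS = 15, y in [7, 10]  -> 2 point(s)
  x = 9: RHS = 1, y in [1, 16]  -> 2 point(s)
  x = 12: RHS = 1, y in [1, 16]  -> 2 point(s)
  x = 13: RHS = 1, y in [1, 16]  -> 2 point(s)
  x = 16: RHS = 0, y in [0]  -> 1 point(s)
Affine points: 21. Add the point at infinity: total = 22.

#E(F_17) = 22


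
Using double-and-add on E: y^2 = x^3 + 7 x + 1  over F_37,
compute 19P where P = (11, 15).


k = 19 = 10011_2 (binary, LSB first: 11001)
Double-and-add from P = (11, 15):
  bit 0 = 1: acc = O + (11, 15) = (11, 15)
  bit 1 = 1: acc = (11, 15) + (15, 22) = (21, 23)
  bit 2 = 0: acc unchanged = (21, 23)
  bit 3 = 0: acc unchanged = (21, 23)
  bit 4 = 1: acc = (21, 23) + (22, 31) = (21, 14)

19P = (21, 14)


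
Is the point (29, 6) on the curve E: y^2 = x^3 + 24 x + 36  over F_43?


Check whether y^2 = x^3 + 24 x + 36 (mod 43) for (x, y) = (29, 6).
LHS: y^2 = 6^2 mod 43 = 36
RHS: x^3 + 24 x + 36 = 29^3 + 24*29 + 36 mod 43 = 9
LHS != RHS

No, not on the curve


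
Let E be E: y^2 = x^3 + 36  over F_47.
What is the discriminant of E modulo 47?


4 a^3 + 27 b^2 = 4*0^3 + 27*36^2 = 0 + 34992 = 34992
Delta = -16 * (34992) = -559872
Delta mod 47 = 39

Delta = 39 (mod 47)


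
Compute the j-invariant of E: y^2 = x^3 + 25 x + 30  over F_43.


Delta = -16(4 a^3 + 27 b^2) mod 43 = 14
-1728 * (4 a)^3 = -1728 * (4*25)^3 mod 43 = 21
j = 21 * 14^(-1) mod 43 = 23

j = 23 (mod 43)


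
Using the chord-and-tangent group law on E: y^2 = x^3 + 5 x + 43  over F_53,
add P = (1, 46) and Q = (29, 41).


P != Q, so use the chord formula.
s = (y2 - y1) / (x2 - x1) = (48) / (28) mod 53 = 32
x3 = s^2 - x1 - x2 mod 53 = 32^2 - 1 - 29 = 40
y3 = s (x1 - x3) - y1 mod 53 = 32 * (1 - 40) - 46 = 31

P + Q = (40, 31)


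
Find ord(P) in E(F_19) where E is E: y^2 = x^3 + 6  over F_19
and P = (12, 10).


Compute successive multiples of P until we hit O:
  1P = (12, 10)
  2P = (1, 11)
  3P = (17, 6)
  4P = (18, 10)
  5P = (8, 9)
  6P = (5, 6)
  7P = (0, 5)
  8P = (11, 11)
  ... (continuing to 21P)
  21P = O

ord(P) = 21


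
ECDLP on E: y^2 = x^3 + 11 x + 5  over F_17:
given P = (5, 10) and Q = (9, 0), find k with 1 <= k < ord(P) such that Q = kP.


Enumerate multiples of P until we hit Q = (9, 0):
  1P = (5, 10)
  2P = (9, 0)
Match found at i = 2.

k = 2


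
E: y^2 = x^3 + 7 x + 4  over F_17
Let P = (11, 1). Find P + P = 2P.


Doubling: s = (3 x1^2 + a) / (2 y1)
s = (3*11^2 + 7) / (2*1) mod 17 = 15
x3 = s^2 - 2 x1 mod 17 = 15^2 - 2*11 = 16
y3 = s (x1 - x3) - y1 mod 17 = 15 * (11 - 16) - 1 = 9

2P = (16, 9)


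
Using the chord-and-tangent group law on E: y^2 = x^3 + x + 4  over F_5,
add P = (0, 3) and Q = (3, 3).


P != Q, so use the chord formula.
s = (y2 - y1) / (x2 - x1) = (0) / (3) mod 5 = 0
x3 = s^2 - x1 - x2 mod 5 = 0^2 - 0 - 3 = 2
y3 = s (x1 - x3) - y1 mod 5 = 0 * (0 - 2) - 3 = 2

P + Q = (2, 2)


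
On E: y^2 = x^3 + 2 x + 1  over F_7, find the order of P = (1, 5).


Compute successive multiples of P until we hit O:
  1P = (1, 5)
  2P = (0, 6)
  3P = (0, 1)
  4P = (1, 2)
  5P = O

ord(P) = 5


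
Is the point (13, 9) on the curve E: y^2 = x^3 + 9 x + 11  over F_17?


Check whether y^2 = x^3 + 9 x + 11 (mod 17) for (x, y) = (13, 9).
LHS: y^2 = 9^2 mod 17 = 13
RHS: x^3 + 9 x + 11 = 13^3 + 9*13 + 11 mod 17 = 13
LHS = RHS

Yes, on the curve


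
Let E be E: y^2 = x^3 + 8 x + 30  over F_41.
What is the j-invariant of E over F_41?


Delta = -16(4 a^3 + 27 b^2) mod 41 = 35
-1728 * (4 a)^3 = -1728 * (4*8)^3 mod 41 = 28
j = 28 * 35^(-1) mod 41 = 9

j = 9 (mod 41)


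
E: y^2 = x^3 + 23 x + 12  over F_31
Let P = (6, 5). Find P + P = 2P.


Doubling: s = (3 x1^2 + a) / (2 y1)
s = (3*6^2 + 23) / (2*5) mod 31 = 10
x3 = s^2 - 2 x1 mod 31 = 10^2 - 2*6 = 26
y3 = s (x1 - x3) - y1 mod 31 = 10 * (6 - 26) - 5 = 12

2P = (26, 12)


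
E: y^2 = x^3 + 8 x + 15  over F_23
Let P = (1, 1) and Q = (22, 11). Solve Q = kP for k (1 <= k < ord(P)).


Enumerate multiples of P until we hit Q = (22, 11):
  1P = (1, 1)
  2P = (11, 13)
  3P = (6, 16)
  4P = (2, 19)
  5P = (22, 12)
  6P = (13, 19)
  7P = (17, 21)
  8P = (8, 19)
  9P = (7, 0)
  10P = (8, 4)
  11P = (17, 2)
  12P = (13, 4)
  13P = (22, 11)
Match found at i = 13.

k = 13


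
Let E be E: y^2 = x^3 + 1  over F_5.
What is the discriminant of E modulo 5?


4 a^3 + 27 b^2 = 4*0^3 + 27*1^2 = 0 + 27 = 27
Delta = -16 * (27) = -432
Delta mod 5 = 3

Delta = 3 (mod 5)


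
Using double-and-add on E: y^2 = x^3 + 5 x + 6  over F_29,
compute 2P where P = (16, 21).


k = 2 = 10_2 (binary, LSB first: 01)
Double-and-add from P = (16, 21):
  bit 0 = 0: acc unchanged = O
  bit 1 = 1: acc = O + (6, 7) = (6, 7)

2P = (6, 7)


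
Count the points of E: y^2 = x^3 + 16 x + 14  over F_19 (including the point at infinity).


For each x in F_19, count y with y^2 = x^3 + 16 x + 14 mod 19:
  x = 2: RHS = 16, y in [4, 15]  -> 2 point(s)
  x = 4: RHS = 9, y in [3, 16]  -> 2 point(s)
  x = 11: RHS = 1, y in [1, 18]  -> 2 point(s)
  x = 13: RHS = 6, y in [5, 14]  -> 2 point(s)
  x = 15: RHS = 0, y in [0]  -> 1 point(s)
  x = 18: RHS = 16, y in [4, 15]  -> 2 point(s)
Affine points: 11. Add the point at infinity: total = 12.

#E(F_19) = 12


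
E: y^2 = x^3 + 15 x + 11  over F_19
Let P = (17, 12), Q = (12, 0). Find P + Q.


P != Q, so use the chord formula.
s = (y2 - y1) / (x2 - x1) = (7) / (14) mod 19 = 10
x3 = s^2 - x1 - x2 mod 19 = 10^2 - 17 - 12 = 14
y3 = s (x1 - x3) - y1 mod 19 = 10 * (17 - 14) - 12 = 18

P + Q = (14, 18)


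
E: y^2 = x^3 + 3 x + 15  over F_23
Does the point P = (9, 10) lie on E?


Check whether y^2 = x^3 + 3 x + 15 (mod 23) for (x, y) = (9, 10).
LHS: y^2 = 10^2 mod 23 = 8
RHS: x^3 + 3 x + 15 = 9^3 + 3*9 + 15 mod 23 = 12
LHS != RHS

No, not on the curve


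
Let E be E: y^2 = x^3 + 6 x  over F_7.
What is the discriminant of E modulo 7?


4 a^3 + 27 b^2 = 4*6^3 + 27*0^2 = 864 + 0 = 864
Delta = -16 * (864) = -13824
Delta mod 7 = 1

Delta = 1 (mod 7)


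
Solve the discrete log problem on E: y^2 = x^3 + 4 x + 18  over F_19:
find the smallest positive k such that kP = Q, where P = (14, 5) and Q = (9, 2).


Enumerate multiples of P until we hit Q = (9, 2):
  1P = (14, 5)
  2P = (8, 12)
  3P = (1, 2)
  4P = (9, 2)
Match found at i = 4.

k = 4


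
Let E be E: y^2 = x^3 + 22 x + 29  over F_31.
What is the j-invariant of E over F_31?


Delta = -16(4 a^3 + 27 b^2) mod 31 = 9
-1728 * (4 a)^3 = -1728 * (4*22)^3 mod 31 = 23
j = 23 * 9^(-1) mod 31 = 6

j = 6 (mod 31)


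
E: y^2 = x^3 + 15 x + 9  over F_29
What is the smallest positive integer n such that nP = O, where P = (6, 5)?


Compute successive multiples of P until we hit O:
  1P = (6, 5)
  2P = (23, 15)
  3P = (16, 13)
  4P = (3, 9)
  5P = (25, 1)
  6P = (26, 16)
  7P = (1, 5)
  8P = (22, 24)
  ... (continuing to 34P)
  34P = O

ord(P) = 34


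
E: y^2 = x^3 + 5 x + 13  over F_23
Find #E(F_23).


For each x in F_23, count y with y^2 = x^3 + 5 x + 13 mod 23:
  x = 0: RHS = 13, y in [6, 17]  -> 2 point(s)
  x = 2: RHS = 8, y in [10, 13]  -> 2 point(s)
  x = 3: RHS = 9, y in [3, 20]  -> 2 point(s)
  x = 5: RHS = 2, y in [5, 18]  -> 2 point(s)
  x = 6: RHS = 6, y in [11, 12]  -> 2 point(s)
  x = 7: RHS = 0, y in [0]  -> 1 point(s)
  x = 8: RHS = 13, y in [6, 17]  -> 2 point(s)
  x = 15: RHS = 13, y in [6, 17]  -> 2 point(s)
  x = 16: RHS = 3, y in [7, 16]  -> 2 point(s)
  x = 18: RHS = 1, y in [1, 22]  -> 2 point(s)
  x = 21: RHS = 18, y in [8, 15]  -> 2 point(s)
Affine points: 21. Add the point at infinity: total = 22.

#E(F_23) = 22


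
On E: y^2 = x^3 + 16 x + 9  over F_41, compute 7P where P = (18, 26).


k = 7 = 111_2 (binary, LSB first: 111)
Double-and-add from P = (18, 26):
  bit 0 = 1: acc = O + (18, 26) = (18, 26)
  bit 1 = 1: acc = (18, 26) + (38, 4) = (35, 5)
  bit 2 = 1: acc = (35, 5) + (24, 20) = (13, 6)

7P = (13, 6)


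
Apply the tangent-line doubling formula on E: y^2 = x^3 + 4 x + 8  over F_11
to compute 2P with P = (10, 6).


Doubling: s = (3 x1^2 + a) / (2 y1)
s = (3*10^2 + 4) / (2*6) mod 11 = 7
x3 = s^2 - 2 x1 mod 11 = 7^2 - 2*10 = 7
y3 = s (x1 - x3) - y1 mod 11 = 7 * (10 - 7) - 6 = 4

2P = (7, 4)


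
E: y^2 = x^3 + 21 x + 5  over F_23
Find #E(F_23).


For each x in F_23, count y with y^2 = x^3 + 21 x + 5 mod 23:
  x = 1: RHS = 4, y in [2, 21]  -> 2 point(s)
  x = 2: RHS = 9, y in [3, 20]  -> 2 point(s)
  x = 3: RHS = 3, y in [7, 16]  -> 2 point(s)
  x = 6: RHS = 2, y in [5, 18]  -> 2 point(s)
  x = 7: RHS = 12, y in [9, 14]  -> 2 point(s)
  x = 8: RHS = 18, y in [8, 15]  -> 2 point(s)
  x = 9: RHS = 3, y in [7, 16]  -> 2 point(s)
  x = 11: RHS = 3, y in [7, 16]  -> 2 point(s)
  x = 17: RHS = 8, y in [10, 13]  -> 2 point(s)
  x = 19: RHS = 18, y in [8, 15]  -> 2 point(s)
  x = 21: RHS = 1, y in [1, 22]  -> 2 point(s)
  x = 22: RHS = 6, y in [11, 12]  -> 2 point(s)
Affine points: 24. Add the point at infinity: total = 25.

#E(F_23) = 25


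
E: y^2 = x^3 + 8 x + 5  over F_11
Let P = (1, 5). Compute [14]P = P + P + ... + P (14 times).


k = 14 = 1110_2 (binary, LSB first: 0111)
Double-and-add from P = (1, 5):
  bit 0 = 0: acc unchanged = O
  bit 1 = 1: acc = O + (9, 6) = (9, 6)
  bit 2 = 1: acc = (9, 6) + (8, 3) = (3, 1)
  bit 3 = 1: acc = (3, 1) + (0, 7) = (1, 6)

14P = (1, 6)


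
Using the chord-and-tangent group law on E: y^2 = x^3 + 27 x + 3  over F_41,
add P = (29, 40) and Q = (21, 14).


P != Q, so use the chord formula.
s = (y2 - y1) / (x2 - x1) = (15) / (33) mod 41 = 34
x3 = s^2 - x1 - x2 mod 41 = 34^2 - 29 - 21 = 40
y3 = s (x1 - x3) - y1 mod 41 = 34 * (29 - 40) - 40 = 37

P + Q = (40, 37)


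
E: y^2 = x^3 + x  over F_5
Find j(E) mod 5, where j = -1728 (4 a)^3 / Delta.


Delta = -16(4 a^3 + 27 b^2) mod 5 = 1
-1728 * (4 a)^3 = -1728 * (4*1)^3 mod 5 = 3
j = 3 * 1^(-1) mod 5 = 3

j = 3 (mod 5)


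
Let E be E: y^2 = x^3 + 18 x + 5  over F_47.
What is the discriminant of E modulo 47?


4 a^3 + 27 b^2 = 4*18^3 + 27*5^2 = 23328 + 675 = 24003
Delta = -16 * (24003) = -384048
Delta mod 47 = 36

Delta = 36 (mod 47)


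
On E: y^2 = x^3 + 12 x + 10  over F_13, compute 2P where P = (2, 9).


Doubling: s = (3 x1^2 + a) / (2 y1)
s = (3*2^2 + 12) / (2*9) mod 13 = 10
x3 = s^2 - 2 x1 mod 13 = 10^2 - 2*2 = 5
y3 = s (x1 - x3) - y1 mod 13 = 10 * (2 - 5) - 9 = 0

2P = (5, 0)


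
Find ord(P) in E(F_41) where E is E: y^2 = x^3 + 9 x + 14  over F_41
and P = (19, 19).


Compute successive multiples of P until we hit O:
  1P = (19, 19)
  2P = (28, 18)
  3P = (34, 10)
  4P = (31, 21)
  5P = (40, 39)
  6P = (24, 27)
  7P = (35, 21)
  8P = (12, 28)
  ... (continuing to 49P)
  49P = O

ord(P) = 49


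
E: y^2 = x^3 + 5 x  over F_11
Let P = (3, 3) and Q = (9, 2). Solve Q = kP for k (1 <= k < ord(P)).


Enumerate multiples of P until we hit Q = (9, 2):
  1P = (3, 3)
  2P = (9, 9)
  3P = (0, 0)
  4P = (9, 2)
Match found at i = 4.

k = 4


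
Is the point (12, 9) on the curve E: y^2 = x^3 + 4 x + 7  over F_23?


Check whether y^2 = x^3 + 4 x + 7 (mod 23) for (x, y) = (12, 9).
LHS: y^2 = 9^2 mod 23 = 12
RHS: x^3 + 4 x + 7 = 12^3 + 4*12 + 7 mod 23 = 12
LHS = RHS

Yes, on the curve


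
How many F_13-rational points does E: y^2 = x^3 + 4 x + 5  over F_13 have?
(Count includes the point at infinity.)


For each x in F_13, count y with y^2 = x^3 + 4 x + 5 mod 13:
  x = 1: RHS = 10, y in [6, 7]  -> 2 point(s)
  x = 7: RHS = 12, y in [5, 8]  -> 2 point(s)
  x = 8: RHS = 3, y in [4, 9]  -> 2 point(s)
  x = 9: RHS = 3, y in [4, 9]  -> 2 point(s)
  x = 12: RHS = 0, y in [0]  -> 1 point(s)
Affine points: 9. Add the point at infinity: total = 10.

#E(F_13) = 10


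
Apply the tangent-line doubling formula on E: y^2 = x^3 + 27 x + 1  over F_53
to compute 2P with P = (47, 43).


Doubling: s = (3 x1^2 + a) / (2 y1)
s = (3*47^2 + 27) / (2*43) mod 53 = 33
x3 = s^2 - 2 x1 mod 53 = 33^2 - 2*47 = 41
y3 = s (x1 - x3) - y1 mod 53 = 33 * (47 - 41) - 43 = 49

2P = (41, 49)


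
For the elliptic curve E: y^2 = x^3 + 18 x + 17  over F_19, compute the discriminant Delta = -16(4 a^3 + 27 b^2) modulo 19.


4 a^3 + 27 b^2 = 4*18^3 + 27*17^2 = 23328 + 7803 = 31131
Delta = -16 * (31131) = -498096
Delta mod 19 = 8

Delta = 8 (mod 19)


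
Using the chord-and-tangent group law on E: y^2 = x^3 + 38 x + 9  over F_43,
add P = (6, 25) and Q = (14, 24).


P != Q, so use the chord formula.
s = (y2 - y1) / (x2 - x1) = (42) / (8) mod 43 = 16
x3 = s^2 - x1 - x2 mod 43 = 16^2 - 6 - 14 = 21
y3 = s (x1 - x3) - y1 mod 43 = 16 * (6 - 21) - 25 = 36

P + Q = (21, 36)


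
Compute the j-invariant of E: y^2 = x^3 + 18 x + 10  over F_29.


Delta = -16(4 a^3 + 27 b^2) mod 29 = 21
-1728 * (4 a)^3 = -1728 * (4*18)^3 mod 29 = 13
j = 13 * 21^(-1) mod 29 = 2

j = 2 (mod 29)


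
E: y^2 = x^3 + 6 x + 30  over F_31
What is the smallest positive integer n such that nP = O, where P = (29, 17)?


Compute successive multiples of P until we hit O:
  1P = (29, 17)
  2P = (9, 10)
  3P = (18, 7)
  4P = (23, 11)
  5P = (11, 1)
  6P = (27, 2)
  7P = (8, 1)
  8P = (4, 5)
  ... (continuing to 29P)
  29P = O

ord(P) = 29


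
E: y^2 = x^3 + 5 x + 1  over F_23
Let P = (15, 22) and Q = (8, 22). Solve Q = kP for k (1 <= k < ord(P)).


Enumerate multiples of P until we hit Q = (8, 22):
  1P = (15, 22)
  2P = (18, 9)
  3P = (19, 3)
  4P = (13, 3)
  5P = (22, 15)
  6P = (10, 19)
  7P = (14, 20)
  8P = (21, 12)
  9P = (0, 22)
  10P = (8, 1)
  11P = (9, 19)
  12P = (5, 6)
  13P = (12, 15)
  14P = (4, 19)
  15P = (17, 13)
  16P = (17, 10)
  17P = (4, 4)
  18P = (12, 8)
  19P = (5, 17)
  20P = (9, 4)
  21P = (8, 22)
Match found at i = 21.

k = 21


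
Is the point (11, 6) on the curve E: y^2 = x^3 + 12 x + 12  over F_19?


Check whether y^2 = x^3 + 12 x + 12 (mod 19) for (x, y) = (11, 6).
LHS: y^2 = 6^2 mod 19 = 17
RHS: x^3 + 12 x + 12 = 11^3 + 12*11 + 12 mod 19 = 12
LHS != RHS

No, not on the curve


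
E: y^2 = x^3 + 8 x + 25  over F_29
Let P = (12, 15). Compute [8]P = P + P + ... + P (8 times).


k = 8 = 1000_2 (binary, LSB first: 0001)
Double-and-add from P = (12, 15):
  bit 0 = 0: acc unchanged = O
  bit 1 = 0: acc unchanged = O
  bit 2 = 0: acc unchanged = O
  bit 3 = 1: acc = O + (5, 4) = (5, 4)

8P = (5, 4)


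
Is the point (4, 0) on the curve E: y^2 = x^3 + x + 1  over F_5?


Check whether y^2 = x^3 + 1 x + 1 (mod 5) for (x, y) = (4, 0).
LHS: y^2 = 0^2 mod 5 = 0
RHS: x^3 + 1 x + 1 = 4^3 + 1*4 + 1 mod 5 = 4
LHS != RHS

No, not on the curve


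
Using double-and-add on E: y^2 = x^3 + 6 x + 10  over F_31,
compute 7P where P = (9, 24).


k = 7 = 111_2 (binary, LSB first: 111)
Double-and-add from P = (9, 24):
  bit 0 = 1: acc = O + (9, 24) = (9, 24)
  bit 1 = 1: acc = (9, 24) + (10, 27) = (21, 2)
  bit 2 = 1: acc = (21, 2) + (19, 15) = (10, 4)

7P = (10, 4)


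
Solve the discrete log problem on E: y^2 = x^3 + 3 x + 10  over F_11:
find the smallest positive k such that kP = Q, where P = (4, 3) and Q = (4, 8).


Enumerate multiples of P until we hit Q = (4, 8):
  1P = (4, 3)
  2P = (1, 6)
  3P = (7, 0)
  4P = (1, 5)
  5P = (4, 8)
Match found at i = 5.

k = 5


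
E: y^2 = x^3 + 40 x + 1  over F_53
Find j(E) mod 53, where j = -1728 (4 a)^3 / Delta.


Delta = -16(4 a^3 + 27 b^2) mod 53 = 44
-1728 * (4 a)^3 = -1728 * (4*40)^3 mod 53 = 21
j = 21 * 44^(-1) mod 53 = 33

j = 33 (mod 53)


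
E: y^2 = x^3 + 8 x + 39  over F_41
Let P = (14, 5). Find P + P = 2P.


Doubling: s = (3 x1^2 + a) / (2 y1)
s = (3*14^2 + 8) / (2*5) mod 41 = 35
x3 = s^2 - 2 x1 mod 41 = 35^2 - 2*14 = 8
y3 = s (x1 - x3) - y1 mod 41 = 35 * (14 - 8) - 5 = 0

2P = (8, 0)


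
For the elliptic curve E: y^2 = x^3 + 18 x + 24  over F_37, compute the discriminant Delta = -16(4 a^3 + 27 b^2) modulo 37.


4 a^3 + 27 b^2 = 4*18^3 + 27*24^2 = 23328 + 15552 = 38880
Delta = -16 * (38880) = -622080
Delta mod 37 = 1

Delta = 1 (mod 37)


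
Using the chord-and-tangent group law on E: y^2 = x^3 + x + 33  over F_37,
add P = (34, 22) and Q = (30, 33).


P != Q, so use the chord formula.
s = (y2 - y1) / (x2 - x1) = (11) / (33) mod 37 = 25
x3 = s^2 - x1 - x2 mod 37 = 25^2 - 34 - 30 = 6
y3 = s (x1 - x3) - y1 mod 37 = 25 * (34 - 6) - 22 = 12

P + Q = (6, 12)


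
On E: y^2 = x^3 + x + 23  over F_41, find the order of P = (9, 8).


Compute successive multiples of P until we hit O:
  1P = (9, 8)
  2P = (7, 2)
  3P = (34, 40)
  4P = (2, 19)
  5P = (40, 29)
  6P = (37, 18)
  7P = (15, 25)
  8P = (33, 6)
  ... (continuing to 48P)
  48P = O

ord(P) = 48


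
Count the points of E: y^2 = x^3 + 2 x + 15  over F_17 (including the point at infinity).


For each x in F_17, count y with y^2 = x^3 + 2 x + 15 mod 17:
  x = 0: RHS = 15, y in [7, 10]  -> 2 point(s)
  x = 1: RHS = 1, y in [1, 16]  -> 2 point(s)
  x = 4: RHS = 2, y in [6, 11]  -> 2 point(s)
  x = 7: RHS = 15, y in [7, 10]  -> 2 point(s)
  x = 8: RHS = 16, y in [4, 13]  -> 2 point(s)
  x = 10: RHS = 15, y in [7, 10]  -> 2 point(s)
  x = 11: RHS = 8, y in [5, 12]  -> 2 point(s)
  x = 12: RHS = 16, y in [4, 13]  -> 2 point(s)
  x = 14: RHS = 16, y in [4, 13]  -> 2 point(s)
Affine points: 18. Add the point at infinity: total = 19.

#E(F_17) = 19


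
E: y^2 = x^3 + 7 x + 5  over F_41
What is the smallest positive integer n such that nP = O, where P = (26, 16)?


Compute successive multiples of P until we hit O:
  1P = (26, 16)
  2P = (10, 38)
  3P = (37, 35)
  4P = (23, 19)
  5P = (34, 33)
  6P = (31, 40)
  7P = (30, 14)
  8P = (16, 20)
  ... (continuing to 42P)
  42P = O

ord(P) = 42


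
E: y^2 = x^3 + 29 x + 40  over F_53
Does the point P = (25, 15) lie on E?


Check whether y^2 = x^3 + 29 x + 40 (mod 53) for (x, y) = (25, 15).
LHS: y^2 = 15^2 mod 53 = 13
RHS: x^3 + 29 x + 40 = 25^3 + 29*25 + 40 mod 53 = 13
LHS = RHS

Yes, on the curve


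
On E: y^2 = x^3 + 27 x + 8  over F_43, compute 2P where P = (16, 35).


Doubling: s = (3 x1^2 + a) / (2 y1)
s = (3*16^2 + 27) / (2*35) mod 43 = 39
x3 = s^2 - 2 x1 mod 43 = 39^2 - 2*16 = 27
y3 = s (x1 - x3) - y1 mod 43 = 39 * (16 - 27) - 35 = 9

2P = (27, 9)


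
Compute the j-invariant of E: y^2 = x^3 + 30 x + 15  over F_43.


Delta = -16(4 a^3 + 27 b^2) mod 43 = 21
-1728 * (4 a)^3 = -1728 * (4*30)^3 mod 43 = 27
j = 27 * 21^(-1) mod 43 = 32

j = 32 (mod 43)


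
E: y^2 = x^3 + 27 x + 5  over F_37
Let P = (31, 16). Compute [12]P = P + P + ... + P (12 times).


k = 12 = 1100_2 (binary, LSB first: 0011)
Double-and-add from P = (31, 16):
  bit 0 = 0: acc unchanged = O
  bit 1 = 0: acc unchanged = O
  bit 2 = 1: acc = O + (25, 5) = (25, 5)
  bit 3 = 1: acc = (25, 5) + (17, 7) = (2, 17)

12P = (2, 17)


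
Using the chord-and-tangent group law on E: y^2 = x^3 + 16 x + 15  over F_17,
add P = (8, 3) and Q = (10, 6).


P != Q, so use the chord formula.
s = (y2 - y1) / (x2 - x1) = (3) / (2) mod 17 = 10
x3 = s^2 - x1 - x2 mod 17 = 10^2 - 8 - 10 = 14
y3 = s (x1 - x3) - y1 mod 17 = 10 * (8 - 14) - 3 = 5

P + Q = (14, 5)


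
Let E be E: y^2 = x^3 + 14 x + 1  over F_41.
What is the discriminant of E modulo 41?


4 a^3 + 27 b^2 = 4*14^3 + 27*1^2 = 10976 + 27 = 11003
Delta = -16 * (11003) = -176048
Delta mod 41 = 6

Delta = 6 (mod 41)


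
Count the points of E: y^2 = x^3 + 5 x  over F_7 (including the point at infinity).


For each x in F_7, count y with y^2 = x^3 + 5 x + 0 mod 7:
  x = 0: RHS = 0, y in [0]  -> 1 point(s)
  x = 2: RHS = 4, y in [2, 5]  -> 2 point(s)
  x = 3: RHS = 0, y in [0]  -> 1 point(s)
  x = 4: RHS = 0, y in [0]  -> 1 point(s)
  x = 6: RHS = 1, y in [1, 6]  -> 2 point(s)
Affine points: 7. Add the point at infinity: total = 8.

#E(F_7) = 8


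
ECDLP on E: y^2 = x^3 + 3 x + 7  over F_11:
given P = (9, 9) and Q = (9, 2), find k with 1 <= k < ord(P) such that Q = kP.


Enumerate multiples of P until we hit Q = (9, 2):
  1P = (9, 9)
  2P = (5, 9)
  3P = (8, 2)
  4P = (10, 6)
  5P = (1, 0)
  6P = (10, 5)
  7P = (8, 9)
  8P = (5, 2)
  9P = (9, 2)
Match found at i = 9.

k = 9


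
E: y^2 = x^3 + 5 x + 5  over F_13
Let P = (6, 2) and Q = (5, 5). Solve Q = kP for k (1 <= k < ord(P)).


Enumerate multiples of P until we hit Q = (5, 5):
  1P = (6, 2)
  2P = (2, 7)
  3P = (9, 5)
  4P = (12, 5)
  5P = (5, 5)
Match found at i = 5.

k = 5


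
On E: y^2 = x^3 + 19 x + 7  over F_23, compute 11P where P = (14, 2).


k = 11 = 1011_2 (binary, LSB first: 1101)
Double-and-add from P = (14, 2):
  bit 0 = 1: acc = O + (14, 2) = (14, 2)
  bit 1 = 1: acc = (14, 2) + (13, 6) = (12, 13)
  bit 2 = 0: acc unchanged = (12, 13)
  bit 3 = 1: acc = (12, 13) + (11, 11) = (4, 3)

11P = (4, 3)


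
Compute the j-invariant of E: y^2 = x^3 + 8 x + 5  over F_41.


Delta = -16(4 a^3 + 27 b^2) mod 41 = 15
-1728 * (4 a)^3 = -1728 * (4*8)^3 mod 41 = 28
j = 28 * 15^(-1) mod 41 = 21

j = 21 (mod 41)


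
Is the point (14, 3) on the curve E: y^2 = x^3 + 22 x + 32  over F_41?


Check whether y^2 = x^3 + 22 x + 32 (mod 41) for (x, y) = (14, 3).
LHS: y^2 = 3^2 mod 41 = 9
RHS: x^3 + 22 x + 32 = 14^3 + 22*14 + 32 mod 41 = 9
LHS = RHS

Yes, on the curve


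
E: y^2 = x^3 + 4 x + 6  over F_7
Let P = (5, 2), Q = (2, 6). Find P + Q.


P != Q, so use the chord formula.
s = (y2 - y1) / (x2 - x1) = (4) / (4) mod 7 = 1
x3 = s^2 - x1 - x2 mod 7 = 1^2 - 5 - 2 = 1
y3 = s (x1 - x3) - y1 mod 7 = 1 * (5 - 1) - 2 = 2

P + Q = (1, 2)


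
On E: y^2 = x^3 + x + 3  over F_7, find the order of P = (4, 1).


Compute successive multiples of P until we hit O:
  1P = (4, 1)
  2P = (6, 6)
  3P = (5, 0)
  4P = (6, 1)
  5P = (4, 6)
  6P = O

ord(P) = 6


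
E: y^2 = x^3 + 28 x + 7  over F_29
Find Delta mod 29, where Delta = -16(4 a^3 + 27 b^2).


4 a^3 + 27 b^2 = 4*28^3 + 27*7^2 = 87808 + 1323 = 89131
Delta = -16 * (89131) = -1426096
Delta mod 29 = 8

Delta = 8 (mod 29)


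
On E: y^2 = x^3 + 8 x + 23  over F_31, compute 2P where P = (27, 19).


Doubling: s = (3 x1^2 + a) / (2 y1)
s = (3*27^2 + 8) / (2*19) mod 31 = 8
x3 = s^2 - 2 x1 mod 31 = 8^2 - 2*27 = 10
y3 = s (x1 - x3) - y1 mod 31 = 8 * (27 - 10) - 19 = 24

2P = (10, 24)


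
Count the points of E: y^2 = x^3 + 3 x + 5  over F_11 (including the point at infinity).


For each x in F_11, count y with y^2 = x^3 + 3 x + 5 mod 11:
  x = 0: RHS = 5, y in [4, 7]  -> 2 point(s)
  x = 1: RHS = 9, y in [3, 8]  -> 2 point(s)
  x = 4: RHS = 4, y in [2, 9]  -> 2 point(s)
  x = 10: RHS = 1, y in [1, 10]  -> 2 point(s)
Affine points: 8. Add the point at infinity: total = 9.

#E(F_11) = 9


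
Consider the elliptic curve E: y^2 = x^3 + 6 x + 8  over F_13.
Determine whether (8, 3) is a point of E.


Check whether y^2 = x^3 + 6 x + 8 (mod 13) for (x, y) = (8, 3).
LHS: y^2 = 3^2 mod 13 = 9
RHS: x^3 + 6 x + 8 = 8^3 + 6*8 + 8 mod 13 = 9
LHS = RHS

Yes, on the curve


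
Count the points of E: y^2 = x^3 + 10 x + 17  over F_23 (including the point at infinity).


For each x in F_23, count y with y^2 = x^3 + 10 x + 17 mod 23:
  x = 4: RHS = 6, y in [11, 12]  -> 2 point(s)
  x = 5: RHS = 8, y in [10, 13]  -> 2 point(s)
  x = 7: RHS = 16, y in [4, 19]  -> 2 point(s)
  x = 9: RHS = 8, y in [10, 13]  -> 2 point(s)
  x = 10: RHS = 13, y in [6, 17]  -> 2 point(s)
  x = 11: RHS = 9, y in [3, 20]  -> 2 point(s)
  x = 12: RHS = 2, y in [5, 18]  -> 2 point(s)
  x = 14: RHS = 3, y in [7, 16]  -> 2 point(s)
  x = 15: RHS = 0, y in [0]  -> 1 point(s)
  x = 16: RHS = 18, y in [8, 15]  -> 2 point(s)
  x = 18: RHS = 3, y in [7, 16]  -> 2 point(s)
  x = 20: RHS = 6, y in [11, 12]  -> 2 point(s)
  x = 21: RHS = 12, y in [9, 14]  -> 2 point(s)
  x = 22: RHS = 6, y in [11, 12]  -> 2 point(s)
Affine points: 27. Add the point at infinity: total = 28.

#E(F_23) = 28


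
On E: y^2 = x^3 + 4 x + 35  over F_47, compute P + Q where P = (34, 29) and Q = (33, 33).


P != Q, so use the chord formula.
s = (y2 - y1) / (x2 - x1) = (4) / (46) mod 47 = 43
x3 = s^2 - x1 - x2 mod 47 = 43^2 - 34 - 33 = 43
y3 = s (x1 - x3) - y1 mod 47 = 43 * (34 - 43) - 29 = 7

P + Q = (43, 7)


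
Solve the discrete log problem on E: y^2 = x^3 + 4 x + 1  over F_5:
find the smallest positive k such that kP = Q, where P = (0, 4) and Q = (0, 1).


Enumerate multiples of P until we hit Q = (0, 1):
  1P = (0, 4)
  2P = (4, 4)
  3P = (1, 1)
  4P = (3, 0)
  5P = (1, 4)
  6P = (4, 1)
  7P = (0, 1)
Match found at i = 7.

k = 7


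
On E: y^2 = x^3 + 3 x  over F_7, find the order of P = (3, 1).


Compute successive multiples of P until we hit O:
  1P = (3, 1)
  2P = (2, 0)
  3P = (3, 6)
  4P = O

ord(P) = 4


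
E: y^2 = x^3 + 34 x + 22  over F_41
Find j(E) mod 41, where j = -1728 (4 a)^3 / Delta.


Delta = -16(4 a^3 + 27 b^2) mod 41 = 29
-1728 * (4 a)^3 = -1728 * (4*34)^3 mod 41 = 20
j = 20 * 29^(-1) mod 41 = 12

j = 12 (mod 41)


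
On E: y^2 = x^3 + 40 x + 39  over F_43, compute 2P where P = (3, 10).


Doubling: s = (3 x1^2 + a) / (2 y1)
s = (3*3^2 + 40) / (2*10) mod 43 = 27
x3 = s^2 - 2 x1 mod 43 = 27^2 - 2*3 = 35
y3 = s (x1 - x3) - y1 mod 43 = 27 * (3 - 35) - 10 = 29

2P = (35, 29)


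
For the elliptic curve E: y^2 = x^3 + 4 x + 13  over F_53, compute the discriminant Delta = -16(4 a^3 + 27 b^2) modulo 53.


4 a^3 + 27 b^2 = 4*4^3 + 27*13^2 = 256 + 4563 = 4819
Delta = -16 * (4819) = -77104
Delta mod 53 = 11

Delta = 11 (mod 53)


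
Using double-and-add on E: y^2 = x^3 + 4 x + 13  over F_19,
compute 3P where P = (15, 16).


k = 3 = 11_2 (binary, LSB first: 11)
Double-and-add from P = (15, 16):
  bit 0 = 1: acc = O + (15, 16) = (15, 16)
  bit 1 = 1: acc = (15, 16) + (5, 5) = (8, 5)

3P = (8, 5)


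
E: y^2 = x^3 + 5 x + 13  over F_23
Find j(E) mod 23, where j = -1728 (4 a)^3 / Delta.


Delta = -16(4 a^3 + 27 b^2) mod 23 = 21
-1728 * (4 a)^3 = -1728 * (4*5)^3 mod 23 = 12
j = 12 * 21^(-1) mod 23 = 17

j = 17 (mod 23)


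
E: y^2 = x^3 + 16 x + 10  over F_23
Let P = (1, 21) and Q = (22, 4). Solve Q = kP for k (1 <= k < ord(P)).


Enumerate multiples of P until we hit Q = (22, 4):
  1P = (1, 21)
  2P = (22, 4)
Match found at i = 2.

k = 2


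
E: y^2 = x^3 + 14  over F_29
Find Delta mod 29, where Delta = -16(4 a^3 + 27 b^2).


4 a^3 + 27 b^2 = 4*0^3 + 27*14^2 = 0 + 5292 = 5292
Delta = -16 * (5292) = -84672
Delta mod 29 = 8

Delta = 8 (mod 29)


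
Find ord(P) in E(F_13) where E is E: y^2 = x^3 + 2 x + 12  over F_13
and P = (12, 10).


Compute successive multiples of P until we hit O:
  1P = (12, 10)
  2P = (11, 0)
  3P = (12, 3)
  4P = O

ord(P) = 4


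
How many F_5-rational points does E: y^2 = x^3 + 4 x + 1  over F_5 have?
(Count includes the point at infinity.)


For each x in F_5, count y with y^2 = x^3 + 4 x + 1 mod 5:
  x = 0: RHS = 1, y in [1, 4]  -> 2 point(s)
  x = 1: RHS = 1, y in [1, 4]  -> 2 point(s)
  x = 3: RHS = 0, y in [0]  -> 1 point(s)
  x = 4: RHS = 1, y in [1, 4]  -> 2 point(s)
Affine points: 7. Add the point at infinity: total = 8.

#E(F_5) = 8


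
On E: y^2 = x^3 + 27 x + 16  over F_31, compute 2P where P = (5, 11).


k = 2 = 10_2 (binary, LSB first: 01)
Double-and-add from P = (5, 11):
  bit 0 = 0: acc unchanged = O
  bit 1 = 1: acc = O + (22, 6) = (22, 6)

2P = (22, 6)


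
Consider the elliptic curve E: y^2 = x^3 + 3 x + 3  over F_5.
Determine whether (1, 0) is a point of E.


Check whether y^2 = x^3 + 3 x + 3 (mod 5) for (x, y) = (1, 0).
LHS: y^2 = 0^2 mod 5 = 0
RHS: x^3 + 3 x + 3 = 1^3 + 3*1 + 3 mod 5 = 2
LHS != RHS

No, not on the curve


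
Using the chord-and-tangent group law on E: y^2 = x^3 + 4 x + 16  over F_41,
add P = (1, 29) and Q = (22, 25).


P != Q, so use the chord formula.
s = (y2 - y1) / (x2 - x1) = (37) / (21) mod 41 = 33
x3 = s^2 - x1 - x2 mod 41 = 33^2 - 1 - 22 = 0
y3 = s (x1 - x3) - y1 mod 41 = 33 * (1 - 0) - 29 = 4

P + Q = (0, 4)


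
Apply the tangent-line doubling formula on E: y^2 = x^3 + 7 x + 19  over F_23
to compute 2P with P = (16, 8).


Doubling: s = (3 x1^2 + a) / (2 y1)
s = (3*16^2 + 7) / (2*8) mod 23 = 1
x3 = s^2 - 2 x1 mod 23 = 1^2 - 2*16 = 15
y3 = s (x1 - x3) - y1 mod 23 = 1 * (16 - 15) - 8 = 16

2P = (15, 16)


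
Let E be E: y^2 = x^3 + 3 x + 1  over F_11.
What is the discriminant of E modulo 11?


4 a^3 + 27 b^2 = 4*3^3 + 27*1^2 = 108 + 27 = 135
Delta = -16 * (135) = -2160
Delta mod 11 = 7

Delta = 7 (mod 11)


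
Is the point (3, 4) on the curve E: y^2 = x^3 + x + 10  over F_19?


Check whether y^2 = x^3 + 1 x + 10 (mod 19) for (x, y) = (3, 4).
LHS: y^2 = 4^2 mod 19 = 16
RHS: x^3 + 1 x + 10 = 3^3 + 1*3 + 10 mod 19 = 2
LHS != RHS

No, not on the curve


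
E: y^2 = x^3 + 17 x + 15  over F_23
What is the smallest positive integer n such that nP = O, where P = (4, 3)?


Compute successive multiples of P until we hit O:
  1P = (4, 3)
  2P = (18, 14)
  3P = (13, 8)
  4P = (10, 9)
  5P = (10, 14)
  6P = (13, 15)
  7P = (18, 9)
  8P = (4, 20)
  ... (continuing to 9P)
  9P = O

ord(P) = 9


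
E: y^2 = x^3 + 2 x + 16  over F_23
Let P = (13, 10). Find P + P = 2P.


Doubling: s = (3 x1^2 + a) / (2 y1)
s = (3*13^2 + 2) / (2*10) mod 23 = 22
x3 = s^2 - 2 x1 mod 23 = 22^2 - 2*13 = 21
y3 = s (x1 - x3) - y1 mod 23 = 22 * (13 - 21) - 10 = 21

2P = (21, 21)


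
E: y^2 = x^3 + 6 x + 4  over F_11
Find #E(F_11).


For each x in F_11, count y with y^2 = x^3 + 6 x + 4 mod 11:
  x = 0: RHS = 4, y in [2, 9]  -> 2 point(s)
  x = 1: RHS = 0, y in [0]  -> 1 point(s)
  x = 3: RHS = 5, y in [4, 7]  -> 2 point(s)
  x = 4: RHS = 4, y in [2, 9]  -> 2 point(s)
  x = 5: RHS = 5, y in [4, 7]  -> 2 point(s)
  x = 6: RHS = 3, y in [5, 6]  -> 2 point(s)
  x = 7: RHS = 4, y in [2, 9]  -> 2 point(s)
  x = 8: RHS = 3, y in [5, 6]  -> 2 point(s)
Affine points: 15. Add the point at infinity: total = 16.

#E(F_11) = 16


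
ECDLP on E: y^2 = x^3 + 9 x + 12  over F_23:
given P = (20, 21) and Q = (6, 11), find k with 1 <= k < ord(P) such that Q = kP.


Enumerate multiples of P until we hit Q = (6, 11):
  1P = (20, 21)
  2P = (18, 7)
  3P = (11, 19)
  4P = (0, 9)
  5P = (19, 21)
  6P = (7, 2)
  7P = (21, 20)
  8P = (6, 11)
Match found at i = 8.

k = 8


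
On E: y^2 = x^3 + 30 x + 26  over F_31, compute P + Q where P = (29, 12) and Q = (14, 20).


P != Q, so use the chord formula.
s = (y2 - y1) / (x2 - x1) = (8) / (16) mod 31 = 16
x3 = s^2 - x1 - x2 mod 31 = 16^2 - 29 - 14 = 27
y3 = s (x1 - x3) - y1 mod 31 = 16 * (29 - 27) - 12 = 20

P + Q = (27, 20)


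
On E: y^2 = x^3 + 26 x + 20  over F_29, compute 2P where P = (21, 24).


k = 2 = 10_2 (binary, LSB first: 01)
Double-and-add from P = (21, 24):
  bit 0 = 0: acc unchanged = O
  bit 1 = 1: acc = O + (11, 19) = (11, 19)

2P = (11, 19)


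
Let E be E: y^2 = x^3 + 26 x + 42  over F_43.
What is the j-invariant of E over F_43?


Delta = -16(4 a^3 + 27 b^2) mod 43 = 14
-1728 * (4 a)^3 = -1728 * (4*26)^3 mod 43 = 42
j = 42 * 14^(-1) mod 43 = 3

j = 3 (mod 43)


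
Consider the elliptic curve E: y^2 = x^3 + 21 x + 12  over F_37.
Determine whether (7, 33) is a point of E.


Check whether y^2 = x^3 + 21 x + 12 (mod 37) for (x, y) = (7, 33).
LHS: y^2 = 33^2 mod 37 = 16
RHS: x^3 + 21 x + 12 = 7^3 + 21*7 + 12 mod 37 = 21
LHS != RHS

No, not on the curve


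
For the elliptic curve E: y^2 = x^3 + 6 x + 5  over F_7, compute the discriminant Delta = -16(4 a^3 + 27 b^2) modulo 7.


4 a^3 + 27 b^2 = 4*6^3 + 27*5^2 = 864 + 675 = 1539
Delta = -16 * (1539) = -24624
Delta mod 7 = 2

Delta = 2 (mod 7)


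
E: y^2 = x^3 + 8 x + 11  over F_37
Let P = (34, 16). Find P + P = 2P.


Doubling: s = (3 x1^2 + a) / (2 y1)
s = (3*34^2 + 8) / (2*16) mod 37 = 30
x3 = s^2 - 2 x1 mod 37 = 30^2 - 2*34 = 18
y3 = s (x1 - x3) - y1 mod 37 = 30 * (34 - 18) - 16 = 20

2P = (18, 20)


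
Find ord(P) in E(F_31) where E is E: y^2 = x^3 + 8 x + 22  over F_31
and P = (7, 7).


Compute successive multiples of P until we hit O:
  1P = (7, 7)
  2P = (17, 24)
  3P = (4, 26)
  4P = (5, 1)
  5P = (28, 23)
  6P = (6, 10)
  7P = (27, 22)
  8P = (15, 18)
  ... (continuing to 22P)
  22P = O

ord(P) = 22


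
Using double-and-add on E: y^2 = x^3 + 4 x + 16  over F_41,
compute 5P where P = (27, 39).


k = 5 = 101_2 (binary, LSB first: 101)
Double-and-add from P = (27, 39):
  bit 0 = 1: acc = O + (27, 39) = (27, 39)
  bit 1 = 0: acc unchanged = (27, 39)
  bit 2 = 1: acc = (27, 39) + (37, 31) = (17, 35)

5P = (17, 35)


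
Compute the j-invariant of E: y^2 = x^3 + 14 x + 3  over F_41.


Delta = -16(4 a^3 + 27 b^2) mod 41 = 35
-1728 * (4 a)^3 = -1728 * (4*14)^3 mod 41 = 4
j = 4 * 35^(-1) mod 41 = 13

j = 13 (mod 41)


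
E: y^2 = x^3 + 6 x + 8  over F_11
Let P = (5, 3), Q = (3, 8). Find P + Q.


P != Q, so use the chord formula.
s = (y2 - y1) / (x2 - x1) = (5) / (9) mod 11 = 3
x3 = s^2 - x1 - x2 mod 11 = 3^2 - 5 - 3 = 1
y3 = s (x1 - x3) - y1 mod 11 = 3 * (5 - 1) - 3 = 9

P + Q = (1, 9)


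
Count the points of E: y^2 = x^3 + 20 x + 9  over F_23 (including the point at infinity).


For each x in F_23, count y with y^2 = x^3 + 20 x + 9 mod 23:
  x = 0: RHS = 9, y in [3, 20]  -> 2 point(s)
  x = 3: RHS = 4, y in [2, 21]  -> 2 point(s)
  x = 5: RHS = 4, y in [2, 21]  -> 2 point(s)
  x = 6: RHS = 0, y in [0]  -> 1 point(s)
  x = 7: RHS = 9, y in [3, 20]  -> 2 point(s)
  x = 10: RHS = 13, y in [6, 17]  -> 2 point(s)
  x = 15: RHS = 4, y in [2, 21]  -> 2 point(s)
  x = 16: RHS = 9, y in [3, 20]  -> 2 point(s)
  x = 17: RHS = 18, y in [8, 15]  -> 2 point(s)
  x = 19: RHS = 3, y in [7, 16]  -> 2 point(s)
Affine points: 19. Add the point at infinity: total = 20.

#E(F_23) = 20


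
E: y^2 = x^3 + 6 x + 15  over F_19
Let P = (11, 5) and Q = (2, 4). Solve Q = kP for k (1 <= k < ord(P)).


Enumerate multiples of P until we hit Q = (2, 4):
  1P = (11, 5)
  2P = (6, 18)
  3P = (8, 10)
  4P = (7, 1)
  5P = (2, 4)
Match found at i = 5.

k = 5


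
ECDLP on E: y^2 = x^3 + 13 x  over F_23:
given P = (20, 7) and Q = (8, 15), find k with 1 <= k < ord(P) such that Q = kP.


Enumerate multiples of P until we hit Q = (8, 15):
  1P = (20, 7)
  2P = (9, 8)
  3P = (21, 14)
  4P = (8, 8)
  5P = (22, 20)
  6P = (6, 15)
  7P = (10, 7)
  8P = (16, 16)
  9P = (5, 11)
  10P = (4, 1)
  11P = (11, 5)
  12P = (0, 0)
  13P = (11, 18)
  14P = (4, 22)
  15P = (5, 12)
  16P = (16, 7)
  17P = (10, 16)
  18P = (6, 8)
  19P = (22, 3)
  20P = (8, 15)
Match found at i = 20.

k = 20


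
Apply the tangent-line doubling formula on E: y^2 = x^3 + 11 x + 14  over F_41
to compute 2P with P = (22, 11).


Doubling: s = (3 x1^2 + a) / (2 y1)
s = (3*22^2 + 11) / (2*11) mod 41 = 5
x3 = s^2 - 2 x1 mod 41 = 5^2 - 2*22 = 22
y3 = s (x1 - x3) - y1 mod 41 = 5 * (22 - 22) - 11 = 30

2P = (22, 30)


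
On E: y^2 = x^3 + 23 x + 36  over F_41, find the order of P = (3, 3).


Compute successive multiples of P until we hit O:
  1P = (3, 3)
  2P = (27, 2)
  3P = (32, 17)
  4P = (29, 0)
  5P = (32, 24)
  6P = (27, 39)
  7P = (3, 38)
  8P = O

ord(P) = 8


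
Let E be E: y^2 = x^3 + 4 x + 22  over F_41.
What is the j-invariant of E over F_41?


Delta = -16(4 a^3 + 27 b^2) mod 41 = 16
-1728 * (4 a)^3 = -1728 * (4*4)^3 mod 41 = 24
j = 24 * 16^(-1) mod 41 = 22

j = 22 (mod 41)


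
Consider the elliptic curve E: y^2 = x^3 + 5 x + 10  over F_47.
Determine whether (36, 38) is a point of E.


Check whether y^2 = x^3 + 5 x + 10 (mod 47) for (x, y) = (36, 38).
LHS: y^2 = 38^2 mod 47 = 34
RHS: x^3 + 5 x + 10 = 36^3 + 5*36 + 10 mod 47 = 34
LHS = RHS

Yes, on the curve


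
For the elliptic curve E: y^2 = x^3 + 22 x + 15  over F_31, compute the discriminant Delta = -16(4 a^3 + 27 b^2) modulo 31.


4 a^3 + 27 b^2 = 4*22^3 + 27*15^2 = 42592 + 6075 = 48667
Delta = -16 * (48667) = -778672
Delta mod 31 = 17

Delta = 17 (mod 31)


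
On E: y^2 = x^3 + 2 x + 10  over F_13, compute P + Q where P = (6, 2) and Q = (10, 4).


P != Q, so use the chord formula.
s = (y2 - y1) / (x2 - x1) = (2) / (4) mod 13 = 7
x3 = s^2 - x1 - x2 mod 13 = 7^2 - 6 - 10 = 7
y3 = s (x1 - x3) - y1 mod 13 = 7 * (6 - 7) - 2 = 4

P + Q = (7, 4)


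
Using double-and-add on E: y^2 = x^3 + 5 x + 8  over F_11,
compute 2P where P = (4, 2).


k = 2 = 10_2 (binary, LSB first: 01)
Double-and-add from P = (4, 2):
  bit 0 = 0: acc unchanged = O
  bit 1 = 1: acc = O + (6, 10) = (6, 10)

2P = (6, 10)


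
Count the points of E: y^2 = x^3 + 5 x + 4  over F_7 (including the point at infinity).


For each x in F_7, count y with y^2 = x^3 + 5 x + 4 mod 7:
  x = 0: RHS = 4, y in [2, 5]  -> 2 point(s)
  x = 2: RHS = 1, y in [1, 6]  -> 2 point(s)
  x = 3: RHS = 4, y in [2, 5]  -> 2 point(s)
  x = 4: RHS = 4, y in [2, 5]  -> 2 point(s)
  x = 5: RHS = 0, y in [0]  -> 1 point(s)
Affine points: 9. Add the point at infinity: total = 10.

#E(F_7) = 10


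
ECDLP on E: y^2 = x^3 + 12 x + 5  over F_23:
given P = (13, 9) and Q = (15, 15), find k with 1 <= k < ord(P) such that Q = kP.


Enumerate multiples of P until we hit Q = (15, 15):
  1P = (13, 9)
  2P = (1, 15)
  3P = (15, 15)
Match found at i = 3.

k = 3


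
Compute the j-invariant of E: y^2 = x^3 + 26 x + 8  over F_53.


Delta = -16(4 a^3 + 27 b^2) mod 53 = 26
-1728 * (4 a)^3 = -1728 * (4*26)^3 mod 53 = 44
j = 44 * 26^(-1) mod 53 = 18

j = 18 (mod 53)


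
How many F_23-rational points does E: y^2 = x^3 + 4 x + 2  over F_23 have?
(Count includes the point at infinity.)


For each x in F_23, count y with y^2 = x^3 + 4 x + 2 mod 23:
  x = 0: RHS = 2, y in [5, 18]  -> 2 point(s)
  x = 2: RHS = 18, y in [8, 15]  -> 2 point(s)
  x = 3: RHS = 18, y in [8, 15]  -> 2 point(s)
  x = 4: RHS = 13, y in [6, 17]  -> 2 point(s)
  x = 5: RHS = 9, y in [3, 20]  -> 2 point(s)
  x = 6: RHS = 12, y in [9, 14]  -> 2 point(s)
  x = 9: RHS = 8, y in [10, 13]  -> 2 point(s)
  x = 18: RHS = 18, y in [8, 15]  -> 2 point(s)
  x = 20: RHS = 9, y in [3, 20]  -> 2 point(s)
  x = 21: RHS = 9, y in [3, 20]  -> 2 point(s)
Affine points: 20. Add the point at infinity: total = 21.

#E(F_23) = 21
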